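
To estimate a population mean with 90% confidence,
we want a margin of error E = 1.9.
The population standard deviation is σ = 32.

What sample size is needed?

z_0.05 = 1.645
n = (z×σ/E)² = (1.645×32/1.9)²
n = 767.5816
Round up: n = 768

Answer: n = 768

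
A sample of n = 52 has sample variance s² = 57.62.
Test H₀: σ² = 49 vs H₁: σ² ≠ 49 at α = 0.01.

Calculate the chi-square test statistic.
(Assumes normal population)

Answer: χ² = 59.9718, fail to reject H₀

Derivation:
df = n - 1 = 51
χ² = (n-1)s²/σ₀² = 51×57.62/49 = 59.9718
Critical values: χ²_{0.995,51} = 28.735, χ²_{0.005,51} = 80.747
Rejection region: χ² < 28.735 or χ² > 80.747
Decision: fail to reject H₀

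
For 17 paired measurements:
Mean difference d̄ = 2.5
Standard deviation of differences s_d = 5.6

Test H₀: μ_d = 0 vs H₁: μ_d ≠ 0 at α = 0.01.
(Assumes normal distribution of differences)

df = n - 1 = 16
SE = s_d/√n = 5.6/√17 = 1.3582
t = d̄/SE = 2.5/1.3582 = 1.8407
Critical value: t_{0.005,16} = ±2.921
p-value ≈ 0.0843
Decision: fail to reject H₀

Answer: t = 1.8407, fail to reject H₀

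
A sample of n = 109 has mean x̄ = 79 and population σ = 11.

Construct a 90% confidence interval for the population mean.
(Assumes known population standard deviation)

Confidence level: 90%, α = 0.1
z_0.05 = 1.645
SE = σ/√n = 11/√109 = 1.0536
Margin of error = 1.645 × 1.0536 = 1.7332
CI: x̄ ± margin = 79 ± 1.7332
CI: (77.2668, 80.7332)

Answer: (77.2668, 80.7332)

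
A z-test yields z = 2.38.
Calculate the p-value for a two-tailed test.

For z = 2.38:
p = 2×P(Z > |2.38|) = 2×(1 - Φ(2.38)) = 0.0173

Answer: p-value ≈ 0.0173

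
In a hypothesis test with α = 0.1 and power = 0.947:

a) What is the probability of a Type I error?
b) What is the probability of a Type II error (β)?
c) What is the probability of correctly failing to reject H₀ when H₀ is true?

Answer: a) 0.1, b) 0.053, c) 0.9

Derivation:
a) Type I error probability = α = 0.1
b) Power = P(reject H₀ | H₁ true) = 1 - β = 0.947, so Type II error probability = β = 1 - Power = 0.053
c) P(fail to reject H₀ | H₀ true) = 1 - α = 0.9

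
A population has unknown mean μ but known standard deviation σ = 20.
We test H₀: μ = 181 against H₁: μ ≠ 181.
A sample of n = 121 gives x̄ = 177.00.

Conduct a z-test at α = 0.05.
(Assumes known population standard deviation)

Answer: z = -2.2000, reject H₀

Derivation:
Standard error: SE = σ/√n = 20/√121 = 1.8182
z-statistic: z = (x̄ - μ₀)/SE = (177.00 - 181)/1.8182 = -2.2000
Critical value: ±1.960
p-value = 0.0278
Decision: reject H₀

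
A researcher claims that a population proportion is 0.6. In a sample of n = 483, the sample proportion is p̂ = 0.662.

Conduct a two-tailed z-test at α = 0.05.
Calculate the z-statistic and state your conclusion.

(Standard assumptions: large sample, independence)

H₀: p = 0.6, H₁: p ≠ 0.6
Standard error: SE = √(p₀(1-p₀)/n) = √(0.6×0.4/483) = 0.022291
z-statistic: z = (p̂ - p₀)/SE = (0.662 - 0.6)/0.022291 = 2.7814
Critical value: z_0.025 = ±1.960
p-value = 0.0054
Decision: reject H₀ at α = 0.05

Answer: z = 2.7814, reject H₀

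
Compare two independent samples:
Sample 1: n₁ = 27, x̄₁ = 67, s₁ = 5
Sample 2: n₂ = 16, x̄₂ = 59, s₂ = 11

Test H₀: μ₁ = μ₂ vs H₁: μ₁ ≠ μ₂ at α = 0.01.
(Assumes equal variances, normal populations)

Pooled variance: s²_p = [26×5² + 15×11²]/(41) = 60.1220
s_p = 7.7538
SE = s_p×√(1/n₁ + 1/n₂) = 7.7538×√(1/27 + 1/16) = 2.4463
t = (x̄₁ - x̄₂)/SE = (67 - 59)/2.4463 = 3.2702
df = 41, t-critical = ±2.701
Decision: reject H₀

Answer: t = 3.2702, reject H₀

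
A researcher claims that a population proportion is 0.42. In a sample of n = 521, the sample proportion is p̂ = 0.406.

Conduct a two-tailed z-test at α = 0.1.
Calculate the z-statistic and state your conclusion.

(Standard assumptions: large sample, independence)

H₀: p = 0.42, H₁: p ≠ 0.42
Standard error: SE = √(p₀(1-p₀)/n) = √(0.42×0.58/521) = 0.021623
z-statistic: z = (p̂ - p₀)/SE = (0.406 - 0.42)/0.021623 = -0.6475
Critical value: z_0.05 = ±1.645
p-value = 0.5173
Decision: fail to reject H₀ at α = 0.1

Answer: z = -0.6475, fail to reject H₀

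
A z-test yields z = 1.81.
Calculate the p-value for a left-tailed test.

For z = 1.81:
p = P(Z < 1.81) = Φ(1.81) = 0.9649

Answer: p-value ≈ 0.9649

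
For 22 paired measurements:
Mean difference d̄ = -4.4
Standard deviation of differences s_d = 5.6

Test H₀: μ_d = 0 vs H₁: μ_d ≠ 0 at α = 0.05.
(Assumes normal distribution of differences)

Answer: t = -3.6854, reject H₀

Derivation:
df = n - 1 = 21
SE = s_d/√n = 5.6/√22 = 1.1939
t = d̄/SE = -4.4/1.1939 = -3.6854
Critical value: t_{0.025,21} = ±2.080
p-value ≈ 0.0014
Decision: reject H₀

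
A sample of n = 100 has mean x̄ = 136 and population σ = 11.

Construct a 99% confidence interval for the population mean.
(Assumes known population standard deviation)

Answer: (133.1664, 138.8336)

Derivation:
Confidence level: 99%, α = 0.01
z_0.005 = 2.576
SE = σ/√n = 11/√100 = 1.1000
Margin of error = 2.576 × 1.1000 = 2.8336
CI: x̄ ± margin = 136 ± 2.8336
CI: (133.1664, 138.8336)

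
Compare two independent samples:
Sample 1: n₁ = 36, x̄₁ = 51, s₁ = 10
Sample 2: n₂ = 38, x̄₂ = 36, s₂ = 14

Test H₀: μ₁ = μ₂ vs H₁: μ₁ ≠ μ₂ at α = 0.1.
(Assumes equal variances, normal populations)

Answer: t = 5.2776, reject H₀

Derivation:
Pooled variance: s²_p = [35×10² + 37×14²]/(72) = 149.3333
s_p = 12.2202
SE = s_p×√(1/n₁ + 1/n₂) = 12.2202×√(1/36 + 1/38) = 2.8422
t = (x̄₁ - x̄₂)/SE = (51 - 36)/2.8422 = 5.2776
df = 72, t-critical = ±1.666
Decision: reject H₀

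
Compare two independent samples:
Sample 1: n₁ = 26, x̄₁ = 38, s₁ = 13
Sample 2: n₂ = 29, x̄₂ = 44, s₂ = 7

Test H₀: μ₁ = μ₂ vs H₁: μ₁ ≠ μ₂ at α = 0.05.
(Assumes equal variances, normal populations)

Answer: t = -2.1618, reject H₀

Derivation:
Pooled variance: s²_p = [25×13² + 28×7²]/(53) = 105.6038
s_p = 10.2764
SE = s_p×√(1/n₁ + 1/n₂) = 10.2764×√(1/26 + 1/29) = 2.7755
t = (x̄₁ - x̄₂)/SE = (38 - 44)/2.7755 = -2.1618
df = 53, t-critical = ±2.006
Decision: reject H₀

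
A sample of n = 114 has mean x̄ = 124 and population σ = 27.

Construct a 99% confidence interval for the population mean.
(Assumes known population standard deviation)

Confidence level: 99%, α = 0.01
z_0.005 = 2.576
SE = σ/√n = 27/√114 = 2.5288
Margin of error = 2.576 × 2.5288 = 6.5142
CI: x̄ ± margin = 124 ± 6.5142
CI: (117.4858, 130.5142)

Answer: (117.4858, 130.5142)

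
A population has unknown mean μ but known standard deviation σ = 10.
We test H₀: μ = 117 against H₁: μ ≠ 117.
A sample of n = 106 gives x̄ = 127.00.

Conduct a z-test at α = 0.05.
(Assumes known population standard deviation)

Standard error: SE = σ/√n = 10/√106 = 0.9713
z-statistic: z = (x̄ - μ₀)/SE = (127.00 - 117)/0.9713 = 10.2955
Critical value: ±1.960
p-value < 0.0001
Decision: reject H₀

Answer: z = 10.2955, reject H₀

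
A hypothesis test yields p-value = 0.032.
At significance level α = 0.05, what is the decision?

Compare p-value to α:
0.032 < 0.05
Decision: reject H₀

Answer: reject H₀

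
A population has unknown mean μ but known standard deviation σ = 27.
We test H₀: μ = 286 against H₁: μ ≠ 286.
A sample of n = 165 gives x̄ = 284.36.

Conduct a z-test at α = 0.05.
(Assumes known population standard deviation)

Answer: z = -0.7802, fail to reject H₀

Derivation:
Standard error: SE = σ/√n = 27/√165 = 2.1019
z-statistic: z = (x̄ - μ₀)/SE = (284.36 - 286)/2.1019 = -0.7802
Critical value: ±1.960
p-value = 0.4353
Decision: fail to reject H₀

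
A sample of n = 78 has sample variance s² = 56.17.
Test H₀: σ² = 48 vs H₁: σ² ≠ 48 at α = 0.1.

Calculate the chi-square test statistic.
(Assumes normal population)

df = n - 1 = 77
χ² = (n-1)s²/σ₀² = 77×56.17/48 = 90.1060
Critical values: χ²_{0.95,77} = 57.786, χ²_{0.05,77} = 98.484
Rejection region: χ² < 57.786 or χ² > 98.484
Decision: fail to reject H₀

Answer: χ² = 90.1060, fail to reject H₀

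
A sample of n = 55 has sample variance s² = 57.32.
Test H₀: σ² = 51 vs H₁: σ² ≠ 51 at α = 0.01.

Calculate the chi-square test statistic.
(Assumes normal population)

Answer: χ² = 60.6918, fail to reject H₀

Derivation:
df = n - 1 = 54
χ² = (n-1)s²/σ₀² = 54×57.32/51 = 60.6918
Critical values: χ²_{0.995,54} = 30.981, χ²_{0.005,54} = 84.502
Rejection region: χ² < 30.981 or χ² > 84.502
Decision: fail to reject H₀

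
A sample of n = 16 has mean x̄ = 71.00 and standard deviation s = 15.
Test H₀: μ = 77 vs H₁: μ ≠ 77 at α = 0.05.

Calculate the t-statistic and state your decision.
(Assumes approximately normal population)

Answer: t = -1.6000, fail to reject H₀

Derivation:
df = n - 1 = 15
SE = s/√n = 15/√16 = 3.7500
t = (x̄ - μ₀)/SE = (71.00 - 77)/3.7500 = -1.6000
Critical value: t_{0.025,15} = ±2.131
p-value ≈ 0.1304
Decision: fail to reject H₀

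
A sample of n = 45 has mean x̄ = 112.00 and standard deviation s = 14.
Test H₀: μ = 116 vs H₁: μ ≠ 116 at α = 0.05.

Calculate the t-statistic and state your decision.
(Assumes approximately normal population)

df = n - 1 = 44
SE = s/√n = 14/√45 = 2.0870
t = (x̄ - μ₀)/SE = (112.00 - 116)/2.0870 = -1.9166
Critical value: t_{0.025,44} = ±2.015
p-value ≈ 0.0618
Decision: fail to reject H₀

Answer: t = -1.9166, fail to reject H₀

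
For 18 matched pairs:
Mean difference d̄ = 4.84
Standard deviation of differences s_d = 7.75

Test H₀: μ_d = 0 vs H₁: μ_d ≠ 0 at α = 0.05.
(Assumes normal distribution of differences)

df = n - 1 = 17
SE = s_d/√n = 7.75/√18 = 1.8267
t = d̄/SE = 4.84/1.8267 = 2.6496
Critical value: t_{0.025,17} = ±2.110
p-value ≈ 0.0169
Decision: reject H₀

Answer: t = 2.6496, reject H₀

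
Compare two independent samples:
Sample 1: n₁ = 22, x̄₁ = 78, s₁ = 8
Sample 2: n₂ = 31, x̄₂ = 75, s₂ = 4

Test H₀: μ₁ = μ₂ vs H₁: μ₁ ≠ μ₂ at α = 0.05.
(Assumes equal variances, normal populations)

Pooled variance: s²_p = [21×8² + 30×4²]/(51) = 35.7647
s_p = 5.9804
SE = s_p×√(1/n₁ + 1/n₂) = 5.9804×√(1/22 + 1/31) = 1.6672
t = (x̄₁ - x̄₂)/SE = (78 - 75)/1.6672 = 1.7994
df = 51, t-critical = ±2.008
Decision: fail to reject H₀

Answer: t = 1.7994, fail to reject H₀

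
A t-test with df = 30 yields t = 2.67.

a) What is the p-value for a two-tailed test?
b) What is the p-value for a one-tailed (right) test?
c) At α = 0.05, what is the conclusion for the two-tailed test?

Answer: a) 0.0121, b) 0.0061, c) reject H₀

Derivation:
Using t-distribution with df = 30:
a) Two-tailed: p = 2×P(T > 2.67) = 0.0121
b) One-tailed: p = P(T > 2.67) = 0.0061
c) 0.0121 < 0.05, reject H₀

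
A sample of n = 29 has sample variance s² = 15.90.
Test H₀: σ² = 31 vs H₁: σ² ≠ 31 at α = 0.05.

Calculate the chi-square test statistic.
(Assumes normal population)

Answer: χ² = 14.3613, reject H₀

Derivation:
df = n - 1 = 28
χ² = (n-1)s²/σ₀² = 28×15.90/31 = 14.3613
Critical values: χ²_{0.975,28} = 15.308, χ²_{0.025,28} = 44.461
Rejection region: χ² < 15.308 or χ² > 44.461
Decision: reject H₀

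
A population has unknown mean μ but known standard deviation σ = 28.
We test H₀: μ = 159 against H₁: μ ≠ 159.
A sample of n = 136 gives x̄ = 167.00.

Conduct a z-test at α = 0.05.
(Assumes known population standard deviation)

Standard error: SE = σ/√n = 28/√136 = 2.4010
z-statistic: z = (x̄ - μ₀)/SE = (167.00 - 159)/2.4010 = 3.3319
Critical value: ±1.960
p-value = 0.0009
Decision: reject H₀

Answer: z = 3.3319, reject H₀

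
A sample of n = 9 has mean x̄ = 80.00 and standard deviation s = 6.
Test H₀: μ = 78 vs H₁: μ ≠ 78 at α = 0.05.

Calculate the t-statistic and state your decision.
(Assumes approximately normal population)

df = n - 1 = 8
SE = s/√n = 6/√9 = 2.0000
t = (x̄ - μ₀)/SE = (80.00 - 78)/2.0000 = 1.0000
Critical value: t_{0.025,8} = ±2.306
p-value ≈ 0.3466
Decision: fail to reject H₀

Answer: t = 1.0000, fail to reject H₀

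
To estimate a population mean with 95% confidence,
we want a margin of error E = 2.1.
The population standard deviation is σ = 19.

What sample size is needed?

z_0.025 = 1.960
n = (z×σ/E)² = (1.960×19/2.1)²
n = 314.4711
Round up: n = 315

Answer: n = 315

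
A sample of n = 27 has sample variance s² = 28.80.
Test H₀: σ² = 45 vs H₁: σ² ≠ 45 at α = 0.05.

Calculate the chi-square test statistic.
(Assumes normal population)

Answer: χ² = 16.6400, fail to reject H₀

Derivation:
df = n - 1 = 26
χ² = (n-1)s²/σ₀² = 26×28.80/45 = 16.6400
Critical values: χ²_{0.975,26} = 13.844, χ²_{0.025,26} = 41.923
Rejection region: χ² < 13.844 or χ² > 41.923
Decision: fail to reject H₀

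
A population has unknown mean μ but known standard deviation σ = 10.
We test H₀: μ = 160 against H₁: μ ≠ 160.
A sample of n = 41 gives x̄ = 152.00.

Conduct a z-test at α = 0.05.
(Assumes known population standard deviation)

Answer: z = -5.1226, reject H₀

Derivation:
Standard error: SE = σ/√n = 10/√41 = 1.5617
z-statistic: z = (x̄ - μ₀)/SE = (152.00 - 160)/1.5617 = -5.1226
Critical value: ±1.960
p-value < 0.0001
Decision: reject H₀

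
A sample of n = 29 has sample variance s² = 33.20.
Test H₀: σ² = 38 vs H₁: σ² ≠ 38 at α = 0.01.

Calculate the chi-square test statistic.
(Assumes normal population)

df = n - 1 = 28
χ² = (n-1)s²/σ₀² = 28×33.20/38 = 24.4632
Critical values: χ²_{0.995,28} = 12.461, χ²_{0.005,28} = 50.993
Rejection region: χ² < 12.461 or χ² > 50.993
Decision: fail to reject H₀

Answer: χ² = 24.4632, fail to reject H₀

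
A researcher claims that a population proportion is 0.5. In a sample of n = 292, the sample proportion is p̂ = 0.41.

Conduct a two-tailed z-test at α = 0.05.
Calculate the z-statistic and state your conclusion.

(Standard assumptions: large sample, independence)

H₀: p = 0.5, H₁: p ≠ 0.5
Standard error: SE = √(p₀(1-p₀)/n) = √(0.5×0.5/292) = 0.029260
z-statistic: z = (p̂ - p₀)/SE = (0.41 - 0.5)/0.029260 = -3.0759
Critical value: z_0.025 = ±1.960
p-value = 0.0021
Decision: reject H₀ at α = 0.05

Answer: z = -3.0759, reject H₀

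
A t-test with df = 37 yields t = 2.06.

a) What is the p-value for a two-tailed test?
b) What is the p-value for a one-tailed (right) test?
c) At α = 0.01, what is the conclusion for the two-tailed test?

Answer: a) 0.0465, b) 0.0232, c) fail to reject H₀

Derivation:
Using t-distribution with df = 37:
a) Two-tailed: p = 2×P(T > 2.06) = 0.0465
b) One-tailed: p = P(T > 2.06) = 0.0232
c) 0.0465 ≥ 0.01, fail to reject H₀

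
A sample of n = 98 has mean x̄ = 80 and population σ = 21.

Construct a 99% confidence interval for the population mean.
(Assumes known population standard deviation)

Confidence level: 99%, α = 0.01
z_0.005 = 2.576
SE = σ/√n = 21/√98 = 2.1213
Margin of error = 2.576 × 2.1213 = 5.4645
CI: x̄ ± margin = 80 ± 5.4645
CI: (74.5355, 85.4645)

Answer: (74.5355, 85.4645)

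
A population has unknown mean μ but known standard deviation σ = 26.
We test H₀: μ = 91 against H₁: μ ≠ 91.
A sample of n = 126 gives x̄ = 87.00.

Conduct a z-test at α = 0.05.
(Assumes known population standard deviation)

Answer: z = -1.7269, fail to reject H₀

Derivation:
Standard error: SE = σ/√n = 26/√126 = 2.3163
z-statistic: z = (x̄ - μ₀)/SE = (87.00 - 91)/2.3163 = -1.7269
Critical value: ±1.960
p-value = 0.0842
Decision: fail to reject H₀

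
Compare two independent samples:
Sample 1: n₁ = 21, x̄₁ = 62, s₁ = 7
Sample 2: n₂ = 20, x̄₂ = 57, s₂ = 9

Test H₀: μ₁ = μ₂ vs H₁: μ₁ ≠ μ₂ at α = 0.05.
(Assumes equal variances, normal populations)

Answer: t = 1.9912, fail to reject H₀

Derivation:
Pooled variance: s²_p = [20×7² + 19×9²]/(39) = 64.5897
s_p = 8.0368
SE = s_p×√(1/n₁ + 1/n₂) = 8.0368×√(1/21 + 1/20) = 2.5110
t = (x̄₁ - x̄₂)/SE = (62 - 57)/2.5110 = 1.9912
df = 39, t-critical = ±2.023
Decision: fail to reject H₀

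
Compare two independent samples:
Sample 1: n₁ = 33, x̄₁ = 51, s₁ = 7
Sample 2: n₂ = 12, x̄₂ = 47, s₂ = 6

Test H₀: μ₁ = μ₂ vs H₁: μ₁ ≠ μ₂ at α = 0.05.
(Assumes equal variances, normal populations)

Pooled variance: s²_p = [32×7² + 11×6²]/(43) = 45.6744
s_p = 6.7583
SE = s_p×√(1/n₁ + 1/n₂) = 6.7583×√(1/33 + 1/12) = 2.2782
t = (x̄₁ - x̄₂)/SE = (51 - 47)/2.2782 = 1.7558
df = 43, t-critical = ±2.017
Decision: fail to reject H₀

Answer: t = 1.7558, fail to reject H₀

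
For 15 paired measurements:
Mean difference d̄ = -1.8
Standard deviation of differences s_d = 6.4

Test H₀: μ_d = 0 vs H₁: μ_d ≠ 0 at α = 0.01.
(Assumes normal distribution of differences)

df = n - 1 = 14
SE = s_d/√n = 6.4/√15 = 1.6525
t = d̄/SE = -1.8/1.6525 = -1.0893
Critical value: t_{0.005,14} = ±2.977
p-value ≈ 0.2944
Decision: fail to reject H₀

Answer: t = -1.0893, fail to reject H₀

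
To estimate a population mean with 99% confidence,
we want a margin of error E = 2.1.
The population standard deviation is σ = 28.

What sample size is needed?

Answer: n = 1180

Derivation:
z_0.005 = 2.576
n = (z×σ/E)² = (2.576×28/2.1)²
n = 1179.6935
Round up: n = 1180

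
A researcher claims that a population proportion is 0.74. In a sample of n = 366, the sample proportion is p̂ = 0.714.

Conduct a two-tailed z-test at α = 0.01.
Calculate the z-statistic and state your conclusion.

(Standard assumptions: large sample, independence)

Answer: z = -1.1340, fail to reject H₀

Derivation:
H₀: p = 0.74, H₁: p ≠ 0.74
Standard error: SE = √(p₀(1-p₀)/n) = √(0.74×0.26/366) = 0.022928
z-statistic: z = (p̂ - p₀)/SE = (0.714 - 0.74)/0.022928 = -1.1340
Critical value: z_0.005 = ±2.576
p-value = 0.2568
Decision: fail to reject H₀ at α = 0.01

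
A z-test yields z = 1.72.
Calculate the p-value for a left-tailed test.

For z = 1.72:
p = P(Z < 1.72) = Φ(1.72) = 0.9573

Answer: p-value ≈ 0.9573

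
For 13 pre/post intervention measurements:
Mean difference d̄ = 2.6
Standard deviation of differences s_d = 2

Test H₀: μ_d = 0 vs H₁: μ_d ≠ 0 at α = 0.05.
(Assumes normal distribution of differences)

Answer: t = 4.6872, reject H₀

Derivation:
df = n - 1 = 12
SE = s_d/√n = 2/√13 = 0.5547
t = d̄/SE = 2.6/0.5547 = 4.6872
Critical value: t_{0.025,12} = ±2.179
p-value ≈ 0.0005
Decision: reject H₀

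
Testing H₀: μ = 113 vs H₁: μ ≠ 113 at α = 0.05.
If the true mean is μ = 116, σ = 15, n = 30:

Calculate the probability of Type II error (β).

SE = σ/√n = 15/√30 = 2.7386
Critical values: μ₀ ± z_0.025×SE = 113 ± 1.960×2.7386
Acceptance region: (107.6323, 118.3677)
Under H₁ (μ = 116): z_high = (118.3677 - 116)/2.7386 = 0.8646, z_low = (107.6323 - 116)/2.7386 = -3.0555
β = P(not reject | H₁) = Φ(0.8646) - Φ(-3.0555) ≈ 0.8052

Answer: β ≈ 0.8052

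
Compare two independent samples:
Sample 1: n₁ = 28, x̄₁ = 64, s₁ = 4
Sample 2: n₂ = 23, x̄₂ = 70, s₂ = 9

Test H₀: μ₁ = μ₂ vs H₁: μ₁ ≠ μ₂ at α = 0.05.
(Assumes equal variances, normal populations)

Pooled variance: s²_p = [27×4² + 22×9²]/(49) = 45.1837
s_p = 6.7219
SE = s_p×√(1/n₁ + 1/n₂) = 6.7219×√(1/28 + 1/23) = 1.8916
t = (x̄₁ - x̄₂)/SE = (64 - 70)/1.8916 = -3.1719
df = 49, t-critical = ±2.010
Decision: reject H₀

Answer: t = -3.1719, reject H₀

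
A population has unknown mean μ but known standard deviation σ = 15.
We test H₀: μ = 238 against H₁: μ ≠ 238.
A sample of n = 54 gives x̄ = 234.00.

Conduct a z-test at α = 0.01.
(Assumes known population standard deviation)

Standard error: SE = σ/√n = 15/√54 = 2.0412
z-statistic: z = (x̄ - μ₀)/SE = (234.00 - 238)/2.0412 = -1.9596
Critical value: ±2.576
p-value = 0.0500
Decision: fail to reject H₀

Answer: z = -1.9596, fail to reject H₀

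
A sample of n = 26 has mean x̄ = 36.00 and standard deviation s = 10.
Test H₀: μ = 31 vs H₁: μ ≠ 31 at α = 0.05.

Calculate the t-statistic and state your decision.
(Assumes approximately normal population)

Answer: t = 2.5495, reject H₀

Derivation:
df = n - 1 = 25
SE = s/√n = 10/√26 = 1.9612
t = (x̄ - μ₀)/SE = (36.00 - 31)/1.9612 = 2.5495
Critical value: t_{0.025,25} = ±2.060
p-value ≈ 0.0173
Decision: reject H₀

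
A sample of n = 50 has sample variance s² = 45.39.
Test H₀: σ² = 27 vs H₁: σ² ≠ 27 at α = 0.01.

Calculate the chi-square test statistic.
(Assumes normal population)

df = n - 1 = 49
χ² = (n-1)s²/σ₀² = 49×45.39/27 = 82.3744
Critical values: χ²_{0.995,49} = 27.249, χ²_{0.005,49} = 78.231
Rejection region: χ² < 27.249 or χ² > 78.231
Decision: reject H₀

Answer: χ² = 82.3744, reject H₀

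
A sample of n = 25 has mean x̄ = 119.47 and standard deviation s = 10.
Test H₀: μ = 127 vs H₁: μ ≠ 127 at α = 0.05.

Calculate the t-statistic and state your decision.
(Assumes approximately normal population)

Answer: t = -3.7650, reject H₀

Derivation:
df = n - 1 = 24
SE = s/√n = 10/√25 = 2.0000
t = (x̄ - μ₀)/SE = (119.47 - 127)/2.0000 = -3.7650
Critical value: t_{0.025,24} = ±2.064
p-value ≈ 0.0010
Decision: reject H₀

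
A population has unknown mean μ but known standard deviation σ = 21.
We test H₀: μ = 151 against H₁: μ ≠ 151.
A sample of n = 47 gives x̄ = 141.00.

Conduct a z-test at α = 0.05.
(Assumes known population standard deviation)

Standard error: SE = σ/√n = 21/√47 = 3.0632
z-statistic: z = (x̄ - μ₀)/SE = (141.00 - 151)/3.0632 = -3.2646
Critical value: ±1.960
p-value = 0.0011
Decision: reject H₀

Answer: z = -3.2646, reject H₀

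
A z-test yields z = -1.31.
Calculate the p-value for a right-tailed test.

For z = -1.31:
p = P(Z > -1.31) = 1 - Φ(-1.31) = 0.9049

Answer: p-value ≈ 0.9049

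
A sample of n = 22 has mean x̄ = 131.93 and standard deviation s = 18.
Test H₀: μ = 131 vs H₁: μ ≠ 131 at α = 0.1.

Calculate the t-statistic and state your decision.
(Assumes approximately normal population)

df = n - 1 = 21
SE = s/√n = 18/√22 = 3.8376
t = (x̄ - μ₀)/SE = (131.93 - 131)/3.8376 = 0.2423
Critical value: t_{0.05,21} = ±1.721
p-value ≈ 0.8109
Decision: fail to reject H₀

Answer: t = 0.2423, fail to reject H₀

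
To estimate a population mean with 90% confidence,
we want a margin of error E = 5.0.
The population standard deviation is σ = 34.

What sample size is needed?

z_0.05 = 1.645
n = (z×σ/E)² = (1.645×34/5.0)²
n = 125.1266
Round up: n = 126

Answer: n = 126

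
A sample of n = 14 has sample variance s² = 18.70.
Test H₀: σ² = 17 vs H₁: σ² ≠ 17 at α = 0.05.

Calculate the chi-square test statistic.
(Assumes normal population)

df = n - 1 = 13
χ² = (n-1)s²/σ₀² = 13×18.70/17 = 14.3000
Critical values: χ²_{0.975,13} = 5.009, χ²_{0.025,13} = 24.736
Rejection region: χ² < 5.009 or χ² > 24.736
Decision: fail to reject H₀

Answer: χ² = 14.3000, fail to reject H₀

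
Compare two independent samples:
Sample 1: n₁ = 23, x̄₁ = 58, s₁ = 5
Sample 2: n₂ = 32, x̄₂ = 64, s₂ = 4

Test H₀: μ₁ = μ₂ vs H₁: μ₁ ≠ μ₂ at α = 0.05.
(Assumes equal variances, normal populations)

Answer: t = -4.9407, reject H₀

Derivation:
Pooled variance: s²_p = [22×5² + 31×4²]/(53) = 19.7358
s_p = 4.4425
SE = s_p×√(1/n₁ + 1/n₂) = 4.4425×√(1/23 + 1/32) = 1.2144
t = (x̄₁ - x̄₂)/SE = (58 - 64)/1.2144 = -4.9407
df = 53, t-critical = ±2.006
Decision: reject H₀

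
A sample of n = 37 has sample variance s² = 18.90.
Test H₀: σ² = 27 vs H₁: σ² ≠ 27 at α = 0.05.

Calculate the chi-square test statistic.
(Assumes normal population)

Answer: χ² = 25.2000, fail to reject H₀

Derivation:
df = n - 1 = 36
χ² = (n-1)s²/σ₀² = 36×18.90/27 = 25.2000
Critical values: χ²_{0.975,36} = 21.336, χ²_{0.025,36} = 54.437
Rejection region: χ² < 21.336 or χ² > 54.437
Decision: fail to reject H₀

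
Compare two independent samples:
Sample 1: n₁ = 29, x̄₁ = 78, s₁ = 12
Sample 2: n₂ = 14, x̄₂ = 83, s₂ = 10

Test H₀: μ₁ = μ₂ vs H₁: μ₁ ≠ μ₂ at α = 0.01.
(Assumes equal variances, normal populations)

Answer: t = -1.3472, fail to reject H₀

Derivation:
Pooled variance: s²_p = [28×12² + 13×10²]/(41) = 130.0488
s_p = 11.4039
SE = s_p×√(1/n₁ + 1/n₂) = 11.4039×√(1/29 + 1/14) = 3.7113
t = (x̄₁ - x̄₂)/SE = (78 - 83)/3.7113 = -1.3472
df = 41, t-critical = ±2.701
Decision: fail to reject H₀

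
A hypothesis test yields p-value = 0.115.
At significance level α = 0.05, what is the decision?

Compare p-value to α:
0.115 ≥ 0.05
Decision: fail to reject H₀

Answer: fail to reject H₀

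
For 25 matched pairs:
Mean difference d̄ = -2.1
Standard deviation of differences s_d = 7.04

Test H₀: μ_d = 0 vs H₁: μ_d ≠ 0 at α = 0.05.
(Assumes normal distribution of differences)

df = n - 1 = 24
SE = s_d/√n = 7.04/√25 = 1.4080
t = d̄/SE = -2.1/1.4080 = -1.4915
Critical value: t_{0.025,24} = ±2.064
p-value ≈ 0.1489
Decision: fail to reject H₀

Answer: t = -1.4915, fail to reject H₀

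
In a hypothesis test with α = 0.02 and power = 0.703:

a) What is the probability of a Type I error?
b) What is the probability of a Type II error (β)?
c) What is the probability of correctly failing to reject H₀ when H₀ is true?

a) Type I error probability = α = 0.02
b) Power = P(reject H₀ | H₁ true) = 1 - β = 0.703, so Type II error probability = β = 1 - Power = 0.297
c) P(fail to reject H₀ | H₀ true) = 1 - α = 0.98

Answer: a) 0.02, b) 0.297, c) 0.98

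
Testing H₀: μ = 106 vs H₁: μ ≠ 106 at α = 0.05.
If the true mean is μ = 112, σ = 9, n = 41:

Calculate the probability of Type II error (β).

SE = σ/√n = 9/√41 = 1.4056
Critical values: μ₀ ± z_0.025×SE = 106 ± 1.960×1.4056
Acceptance region: (103.2450, 108.7550)
Under H₁ (μ = 112): z_high = (108.7550 - 112)/1.4056 = -2.3086, z_low = (103.2450 - 112)/1.4056 = -6.2287
β = P(not reject | H₁) = Φ(-2.3086) - Φ(-6.2287) ≈ 0.0105

Answer: β ≈ 0.0105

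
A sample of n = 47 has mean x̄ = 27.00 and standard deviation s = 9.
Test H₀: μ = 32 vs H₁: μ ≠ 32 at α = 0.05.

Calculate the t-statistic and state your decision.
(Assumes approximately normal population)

Answer: t = -3.8087, reject H₀

Derivation:
df = n - 1 = 46
SE = s/√n = 9/√47 = 1.3128
t = (x̄ - μ₀)/SE = (27.00 - 32)/1.3128 = -3.8087
Critical value: t_{0.025,46} = ±2.013
p-value ≈ 0.0004
Decision: reject H₀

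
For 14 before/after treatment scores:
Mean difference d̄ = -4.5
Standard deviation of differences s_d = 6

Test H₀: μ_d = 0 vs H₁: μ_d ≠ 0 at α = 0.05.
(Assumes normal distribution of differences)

Answer: t = -2.8062, reject H₀

Derivation:
df = n - 1 = 13
SE = s_d/√n = 6/√14 = 1.6036
t = d̄/SE = -4.5/1.6036 = -2.8062
Critical value: t_{0.025,13} = ±2.160
p-value ≈ 0.0149
Decision: reject H₀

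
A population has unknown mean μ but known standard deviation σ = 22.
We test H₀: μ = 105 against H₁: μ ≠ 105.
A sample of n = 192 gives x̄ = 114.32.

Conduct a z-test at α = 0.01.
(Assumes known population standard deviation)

Standard error: SE = σ/√n = 22/√192 = 1.5877
z-statistic: z = (x̄ - μ₀)/SE = (114.32 - 105)/1.5877 = 5.8701
Critical value: ±2.576
p-value < 0.0001
Decision: reject H₀

Answer: z = 5.8701, reject H₀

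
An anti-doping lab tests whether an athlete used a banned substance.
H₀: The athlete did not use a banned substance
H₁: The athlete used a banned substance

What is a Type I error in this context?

Answer: Falsely accusing a clean athlete of doping

Derivation:
Type I error: rejecting H₀ when it is actually true (false positive).
Type II error: failing to reject H₀ when H₁ is actually true (false negative).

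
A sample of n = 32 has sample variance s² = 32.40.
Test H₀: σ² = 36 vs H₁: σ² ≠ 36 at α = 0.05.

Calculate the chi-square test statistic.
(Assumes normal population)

df = n - 1 = 31
χ² = (n-1)s²/σ₀² = 31×32.40/36 = 27.9000
Critical values: χ²_{0.975,31} = 17.539, χ²_{0.025,31} = 48.232
Rejection region: χ² < 17.539 or χ² > 48.232
Decision: fail to reject H₀

Answer: χ² = 27.9000, fail to reject H₀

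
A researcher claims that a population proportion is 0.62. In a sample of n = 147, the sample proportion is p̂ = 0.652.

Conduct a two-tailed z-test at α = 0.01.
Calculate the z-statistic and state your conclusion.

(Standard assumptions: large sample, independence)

Answer: z = 0.7993, fail to reject H₀

Derivation:
H₀: p = 0.62, H₁: p ≠ 0.62
Standard error: SE = √(p₀(1-p₀)/n) = √(0.62×0.38/147) = 0.040034
z-statistic: z = (p̂ - p₀)/SE = (0.652 - 0.62)/0.040034 = 0.7993
Critical value: z_0.005 = ±2.576
p-value = 0.4241
Decision: fail to reject H₀ at α = 0.01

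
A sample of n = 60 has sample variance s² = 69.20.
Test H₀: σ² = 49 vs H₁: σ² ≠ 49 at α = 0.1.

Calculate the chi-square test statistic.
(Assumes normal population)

Answer: χ² = 83.3224, reject H₀

Derivation:
df = n - 1 = 59
χ² = (n-1)s²/σ₀² = 59×69.20/49 = 83.3224
Critical values: χ²_{0.95,59} = 42.339, χ²_{0.05,59} = 77.931
Rejection region: χ² < 42.339 or χ² > 77.931
Decision: reject H₀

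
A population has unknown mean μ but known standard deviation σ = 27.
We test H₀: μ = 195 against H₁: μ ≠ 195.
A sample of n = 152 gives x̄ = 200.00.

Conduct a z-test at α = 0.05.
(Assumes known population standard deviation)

Standard error: SE = σ/√n = 27/√152 = 2.1900
z-statistic: z = (x̄ - μ₀)/SE = (200.00 - 195)/2.1900 = 2.2831
Critical value: ±1.960
p-value = 0.0224
Decision: reject H₀

Answer: z = 2.2831, reject H₀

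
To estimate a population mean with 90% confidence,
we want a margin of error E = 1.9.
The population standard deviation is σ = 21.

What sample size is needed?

Answer: n = 331

Derivation:
z_0.05 = 1.645
n = (z×σ/E)² = (1.645×21/1.9)²
n = 330.5698
Round up: n = 331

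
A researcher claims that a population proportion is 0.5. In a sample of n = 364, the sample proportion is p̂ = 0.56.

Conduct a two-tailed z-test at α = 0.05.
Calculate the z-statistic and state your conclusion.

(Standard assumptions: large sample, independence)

Answer: z = 2.2895, reject H₀

Derivation:
H₀: p = 0.5, H₁: p ≠ 0.5
Standard error: SE = √(p₀(1-p₀)/n) = √(0.5×0.5/364) = 0.026207
z-statistic: z = (p̂ - p₀)/SE = (0.56 - 0.5)/0.026207 = 2.2895
Critical value: z_0.025 = ±1.960
p-value = 0.0221
Decision: reject H₀ at α = 0.05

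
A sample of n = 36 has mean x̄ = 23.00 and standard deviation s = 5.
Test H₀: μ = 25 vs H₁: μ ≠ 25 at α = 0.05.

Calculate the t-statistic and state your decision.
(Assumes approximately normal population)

Answer: t = -2.4001, reject H₀

Derivation:
df = n - 1 = 35
SE = s/√n = 5/√36 = 0.8333
t = (x̄ - μ₀)/SE = (23.00 - 25)/0.8333 = -2.4001
Critical value: t_{0.025,35} = ±2.030
p-value ≈ 0.0218
Decision: reject H₀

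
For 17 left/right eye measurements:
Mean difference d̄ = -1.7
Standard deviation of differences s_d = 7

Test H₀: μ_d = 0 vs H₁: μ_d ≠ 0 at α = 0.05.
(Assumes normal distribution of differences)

Answer: t = -1.0014, fail to reject H₀

Derivation:
df = n - 1 = 16
SE = s_d/√n = 7/√17 = 1.6977
t = d̄/SE = -1.7/1.6977 = -1.0014
Critical value: t_{0.025,16} = ±2.120
p-value ≈ 0.3315
Decision: fail to reject H₀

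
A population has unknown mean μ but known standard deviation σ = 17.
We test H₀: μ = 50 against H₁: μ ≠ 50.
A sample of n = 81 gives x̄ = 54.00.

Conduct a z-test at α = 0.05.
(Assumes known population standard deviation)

Answer: z = 2.1176, reject H₀

Derivation:
Standard error: SE = σ/√n = 17/√81 = 1.8889
z-statistic: z = (x̄ - μ₀)/SE = (54.00 - 50)/1.8889 = 2.1176
Critical value: ±1.960
p-value = 0.0342
Decision: reject H₀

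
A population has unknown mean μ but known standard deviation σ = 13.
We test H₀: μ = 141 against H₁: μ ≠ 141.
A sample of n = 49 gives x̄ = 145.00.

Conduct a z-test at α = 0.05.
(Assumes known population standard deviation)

Answer: z = 2.1539, reject H₀

Derivation:
Standard error: SE = σ/√n = 13/√49 = 1.8571
z-statistic: z = (x̄ - μ₀)/SE = (145.00 - 141)/1.8571 = 2.1539
Critical value: ±1.960
p-value = 0.0312
Decision: reject H₀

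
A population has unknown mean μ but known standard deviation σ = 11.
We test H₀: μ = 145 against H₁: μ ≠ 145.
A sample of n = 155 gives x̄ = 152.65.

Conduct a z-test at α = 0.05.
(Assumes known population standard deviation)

Answer: z = 8.6587, reject H₀

Derivation:
Standard error: SE = σ/√n = 11/√155 = 0.8835
z-statistic: z = (x̄ - μ₀)/SE = (152.65 - 145)/0.8835 = 8.6587
Critical value: ±1.960
p-value < 0.0001
Decision: reject H₀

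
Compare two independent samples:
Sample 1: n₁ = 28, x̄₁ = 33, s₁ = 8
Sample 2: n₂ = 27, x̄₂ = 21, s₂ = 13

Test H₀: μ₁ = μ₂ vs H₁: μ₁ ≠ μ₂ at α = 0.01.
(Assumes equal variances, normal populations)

Pooled variance: s²_p = [27×8² + 26×13²]/(53) = 115.5094
s_p = 10.7475
SE = s_p×√(1/n₁ + 1/n₂) = 10.7475×√(1/28 + 1/27) = 2.8989
t = (x̄₁ - x̄₂)/SE = (33 - 21)/2.8989 = 4.1395
df = 53, t-critical = ±2.672
Decision: reject H₀

Answer: t = 4.1395, reject H₀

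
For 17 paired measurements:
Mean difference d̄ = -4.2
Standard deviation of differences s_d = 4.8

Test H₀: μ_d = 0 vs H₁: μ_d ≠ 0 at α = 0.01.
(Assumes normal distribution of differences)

df = n - 1 = 16
SE = s_d/√n = 4.8/√17 = 1.1642
t = d̄/SE = -4.2/1.1642 = -3.6076
Critical value: t_{0.005,16} = ±2.921
p-value ≈ 0.0024
Decision: reject H₀

Answer: t = -3.6076, reject H₀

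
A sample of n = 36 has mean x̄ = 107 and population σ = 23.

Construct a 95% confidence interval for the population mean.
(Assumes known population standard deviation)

Confidence level: 95%, α = 0.05
z_0.025 = 1.960
SE = σ/√n = 23/√36 = 3.8333
Margin of error = 1.960 × 3.8333 = 7.5133
CI: x̄ ± margin = 107 ± 7.5133
CI: (99.4867, 114.5133)

Answer: (99.4867, 114.5133)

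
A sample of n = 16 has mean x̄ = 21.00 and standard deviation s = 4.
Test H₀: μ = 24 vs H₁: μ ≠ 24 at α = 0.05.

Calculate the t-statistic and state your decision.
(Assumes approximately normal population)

df = n - 1 = 15
SE = s/√n = 4/√16 = 1.0000
t = (x̄ - μ₀)/SE = (21.00 - 24)/1.0000 = -3.0000
Critical value: t_{0.025,15} = ±2.131
p-value ≈ 0.0090
Decision: reject H₀

Answer: t = -3.0000, reject H₀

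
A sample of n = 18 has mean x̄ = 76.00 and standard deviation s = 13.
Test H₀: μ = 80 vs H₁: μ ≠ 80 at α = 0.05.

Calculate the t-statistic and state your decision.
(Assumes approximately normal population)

df = n - 1 = 17
SE = s/√n = 13/√18 = 3.0641
t = (x̄ - μ₀)/SE = (76.00 - 80)/3.0641 = -1.3054
Critical value: t_{0.025,17} = ±2.110
p-value ≈ 0.2091
Decision: fail to reject H₀

Answer: t = -1.3054, fail to reject H₀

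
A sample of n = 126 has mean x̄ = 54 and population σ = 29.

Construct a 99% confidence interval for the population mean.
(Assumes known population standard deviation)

Confidence level: 99%, α = 0.01
z_0.005 = 2.576
SE = σ/√n = 29/√126 = 2.5835
Margin of error = 2.576 × 2.5835 = 6.6551
CI: x̄ ± margin = 54 ± 6.6551
CI: (47.3449, 60.6551)

Answer: (47.3449, 60.6551)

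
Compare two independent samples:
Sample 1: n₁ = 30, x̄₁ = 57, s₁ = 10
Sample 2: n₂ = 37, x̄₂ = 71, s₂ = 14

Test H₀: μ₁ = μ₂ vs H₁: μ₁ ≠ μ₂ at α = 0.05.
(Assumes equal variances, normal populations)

Pooled variance: s²_p = [29×10² + 36×14²]/(65) = 153.1692
s_p = 12.3762
SE = s_p×√(1/n₁ + 1/n₂) = 12.3762×√(1/30 + 1/37) = 3.0406
t = (x̄₁ - x̄₂)/SE = (57 - 71)/3.0406 = -4.6044
df = 65, t-critical = ±1.997
Decision: reject H₀

Answer: t = -4.6044, reject H₀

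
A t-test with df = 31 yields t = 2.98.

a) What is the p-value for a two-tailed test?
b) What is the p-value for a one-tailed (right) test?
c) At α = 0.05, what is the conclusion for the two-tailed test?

Using t-distribution with df = 31:
a) Two-tailed: p = 2×P(T > 2.98) = 0.0056
b) One-tailed: p = P(T > 2.98) = 0.0028
c) 0.0056 < 0.05, reject H₀

Answer: a) 0.0056, b) 0.0028, c) reject H₀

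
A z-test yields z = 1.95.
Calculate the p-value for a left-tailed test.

Answer: p-value ≈ 0.9744

Derivation:
For z = 1.95:
p = P(Z < 1.95) = Φ(1.95) = 0.9744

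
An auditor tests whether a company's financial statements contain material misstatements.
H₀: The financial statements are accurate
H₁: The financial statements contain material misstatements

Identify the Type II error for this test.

Type I error: rejecting H₀ when it is actually true (false positive).
Type II error: failing to reject H₀ when H₁ is actually true (false negative).

Answer: Failing to detect material misstatements that are actually present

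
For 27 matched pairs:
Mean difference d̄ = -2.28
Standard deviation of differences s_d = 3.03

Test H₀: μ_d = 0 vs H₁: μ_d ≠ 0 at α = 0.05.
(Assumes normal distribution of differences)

df = n - 1 = 26
SE = s_d/√n = 3.03/√27 = 0.5831
t = d̄/SE = -2.28/0.5831 = -3.9101
Critical value: t_{0.025,26} = ±2.056
p-value ≈ 0.0006
Decision: reject H₀

Answer: t = -3.9101, reject H₀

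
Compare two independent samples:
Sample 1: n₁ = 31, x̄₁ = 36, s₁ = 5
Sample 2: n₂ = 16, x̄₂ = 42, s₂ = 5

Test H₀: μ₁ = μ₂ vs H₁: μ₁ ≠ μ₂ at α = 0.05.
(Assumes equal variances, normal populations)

Answer: t = -3.8984, reject H₀

Derivation:
Pooled variance: s²_p = [30×5² + 15×5²]/(45) = 25.0000
s_p = 5.0000
SE = s_p×√(1/n₁ + 1/n₂) = 5.0000×√(1/31 + 1/16) = 1.5391
t = (x̄₁ - x̄₂)/SE = (36 - 42)/1.5391 = -3.8984
df = 45, t-critical = ±2.014
Decision: reject H₀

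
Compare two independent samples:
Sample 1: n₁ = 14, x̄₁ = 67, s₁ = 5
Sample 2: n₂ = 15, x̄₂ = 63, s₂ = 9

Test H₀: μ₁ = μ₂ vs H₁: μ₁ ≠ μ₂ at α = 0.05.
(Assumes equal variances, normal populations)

Pooled variance: s²_p = [13×5² + 14×9²]/(27) = 54.0370
s_p = 7.3510
SE = s_p×√(1/n₁ + 1/n₂) = 7.3510×√(1/14 + 1/15) = 2.7317
t = (x̄₁ - x̄₂)/SE = (67 - 63)/2.7317 = 1.4643
df = 27, t-critical = ±2.052
Decision: fail to reject H₀

Answer: t = 1.4643, fail to reject H₀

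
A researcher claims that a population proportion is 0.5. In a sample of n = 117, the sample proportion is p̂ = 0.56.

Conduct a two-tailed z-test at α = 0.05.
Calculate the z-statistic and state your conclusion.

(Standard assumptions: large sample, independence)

Answer: z = 1.2980, fail to reject H₀

Derivation:
H₀: p = 0.5, H₁: p ≠ 0.5
Standard error: SE = √(p₀(1-p₀)/n) = √(0.5×0.5/117) = 0.046225
z-statistic: z = (p̂ - p₀)/SE = (0.56 - 0.5)/0.046225 = 1.2980
Critical value: z_0.025 = ±1.960
p-value = 0.1943
Decision: fail to reject H₀ at α = 0.05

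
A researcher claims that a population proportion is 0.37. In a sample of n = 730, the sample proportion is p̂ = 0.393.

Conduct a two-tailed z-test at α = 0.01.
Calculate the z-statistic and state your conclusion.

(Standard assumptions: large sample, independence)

Answer: z = 1.2871, fail to reject H₀

Derivation:
H₀: p = 0.37, H₁: p ≠ 0.37
Standard error: SE = √(p₀(1-p₀)/n) = √(0.37×0.63/730) = 0.017869
z-statistic: z = (p̂ - p₀)/SE = (0.393 - 0.37)/0.017869 = 1.2871
Critical value: z_0.005 = ±2.576
p-value = 0.1981
Decision: fail to reject H₀ at α = 0.01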